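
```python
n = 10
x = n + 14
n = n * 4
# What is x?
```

Answer: 24

Derivation:
Trace (tracking x):
n = 10  # -> n = 10
x = n + 14  # -> x = 24
n = n * 4  # -> n = 40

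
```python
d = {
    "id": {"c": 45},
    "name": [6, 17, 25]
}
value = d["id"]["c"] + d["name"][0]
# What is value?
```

Trace (tracking value):
d = {'id': {'c': 45}, 'name': [6, 17, 25]}  # -> d = {'id': {'c': 45}, 'name': [6, 17, 25]}
value = d['id']['c'] + d['name'][0]  # -> value = 51

Answer: 51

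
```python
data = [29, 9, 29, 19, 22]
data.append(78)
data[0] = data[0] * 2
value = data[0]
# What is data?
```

Trace (tracking data):
data = [29, 9, 29, 19, 22]  # -> data = [29, 9, 29, 19, 22]
data.append(78)  # -> data = [29, 9, 29, 19, 22, 78]
data[0] = data[0] * 2  # -> data = [58, 9, 29, 19, 22, 78]
value = data[0]  # -> value = 58

Answer: [58, 9, 29, 19, 22, 78]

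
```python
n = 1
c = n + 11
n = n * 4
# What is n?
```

Answer: 4

Derivation:
Trace (tracking n):
n = 1  # -> n = 1
c = n + 11  # -> c = 12
n = n * 4  # -> n = 4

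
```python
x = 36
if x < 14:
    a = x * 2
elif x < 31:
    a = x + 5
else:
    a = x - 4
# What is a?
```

Trace (tracking a):
x = 36  # -> x = 36
if x < 14:  # condition is False
elif x < 31:  # condition is False
else:
    a = x - 4  # -> a = 32

Answer: 32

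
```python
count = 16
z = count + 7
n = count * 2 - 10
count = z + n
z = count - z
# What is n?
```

Trace (tracking n):
count = 16  # -> count = 16
z = count + 7  # -> z = 23
n = count * 2 - 10  # -> n = 22
count = z + n  # -> count = 45
z = count - z  # -> z = 22

Answer: 22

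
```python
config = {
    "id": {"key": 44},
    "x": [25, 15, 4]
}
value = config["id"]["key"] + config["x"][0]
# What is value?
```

Trace (tracking value):
config = {'id': {'key': 44}, 'x': [25, 15, 4]}  # -> config = {'id': {'key': 44}, 'x': [25, 15, 4]}
value = config['id']['key'] + config['x'][0]  # -> value = 69

Answer: 69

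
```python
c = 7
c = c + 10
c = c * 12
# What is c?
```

Answer: 204

Derivation:
Trace (tracking c):
c = 7  # -> c = 7
c = c + 10  # -> c = 17
c = c * 12  # -> c = 204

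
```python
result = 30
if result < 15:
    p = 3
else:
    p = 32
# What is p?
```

Trace (tracking p):
result = 30  # -> result = 30
if result < 15:  # condition is False
else:
    p = 32  # -> p = 32

Answer: 32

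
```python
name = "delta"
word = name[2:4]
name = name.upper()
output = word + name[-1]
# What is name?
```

Trace (tracking name):
name = 'delta'  # -> name = 'delta'
word = name[2:4]  # -> word = 'lt'
name = name.upper()  # -> name = 'DELTA'
output = word + name[-1]  # -> output = 'ltA'

Answer: 'DELTA'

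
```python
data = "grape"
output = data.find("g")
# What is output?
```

Answer: 0

Derivation:
Trace (tracking output):
data = 'grape'  # -> data = 'grape'
output = data.find('g')  # -> output = 0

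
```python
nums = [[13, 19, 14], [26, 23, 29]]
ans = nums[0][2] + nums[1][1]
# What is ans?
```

Trace (tracking ans):
nums = [[13, 19, 14], [26, 23, 29]]  # -> nums = [[13, 19, 14], [26, 23, 29]]
ans = nums[0][2] + nums[1][1]  # -> ans = 37

Answer: 37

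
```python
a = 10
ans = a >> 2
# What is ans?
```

Trace (tracking ans):
a = 10  # -> a = 10
ans = a >> 2  # -> ans = 2

Answer: 2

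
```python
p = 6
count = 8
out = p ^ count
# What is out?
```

Trace (tracking out):
p = 6  # -> p = 6
count = 8  # -> count = 8
out = p ^ count  # -> out = 14

Answer: 14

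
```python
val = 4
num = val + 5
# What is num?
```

Answer: 9

Derivation:
Trace (tracking num):
val = 4  # -> val = 4
num = val + 5  # -> num = 9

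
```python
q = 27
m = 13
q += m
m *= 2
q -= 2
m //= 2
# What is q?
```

Answer: 38

Derivation:
Trace (tracking q):
q = 27  # -> q = 27
m = 13  # -> m = 13
q += m  # -> q = 40
m *= 2  # -> m = 26
q -= 2  # -> q = 38
m //= 2  # -> m = 13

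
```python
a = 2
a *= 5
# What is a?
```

Answer: 10

Derivation:
Trace (tracking a):
a = 2  # -> a = 2
a *= 5  # -> a = 10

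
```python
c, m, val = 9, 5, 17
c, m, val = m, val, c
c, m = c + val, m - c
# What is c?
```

Trace (tracking c):
c, m, val = (9, 5, 17)  # -> c = 9, m = 5, val = 17
c, m, val = (m, val, c)  # -> c = 5, m = 17, val = 9
c, m = (c + val, m - c)  # -> c = 14, m = 12

Answer: 14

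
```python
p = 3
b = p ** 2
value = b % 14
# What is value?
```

Answer: 9

Derivation:
Trace (tracking value):
p = 3  # -> p = 3
b = p ** 2  # -> b = 9
value = b % 14  # -> value = 9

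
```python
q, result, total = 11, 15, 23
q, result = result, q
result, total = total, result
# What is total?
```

Answer: 11

Derivation:
Trace (tracking total):
q, result, total = (11, 15, 23)  # -> q = 11, result = 15, total = 23
q, result = (result, q)  # -> q = 15, result = 11
result, total = (total, result)  # -> result = 23, total = 11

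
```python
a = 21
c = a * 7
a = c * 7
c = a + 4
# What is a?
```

Answer: 1029

Derivation:
Trace (tracking a):
a = 21  # -> a = 21
c = a * 7  # -> c = 147
a = c * 7  # -> a = 1029
c = a + 4  # -> c = 1033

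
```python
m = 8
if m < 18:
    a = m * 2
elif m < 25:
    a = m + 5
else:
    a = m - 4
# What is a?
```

Trace (tracking a):
m = 8  # -> m = 8
if m < 18:  # condition is True
    a = m * 2  # -> a = 16

Answer: 16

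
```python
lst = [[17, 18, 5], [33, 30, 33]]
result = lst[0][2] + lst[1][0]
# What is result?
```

Trace (tracking result):
lst = [[17, 18, 5], [33, 30, 33]]  # -> lst = [[17, 18, 5], [33, 30, 33]]
result = lst[0][2] + lst[1][0]  # -> result = 38

Answer: 38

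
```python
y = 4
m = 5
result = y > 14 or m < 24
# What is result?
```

Trace (tracking result):
y = 4  # -> y = 4
m = 5  # -> m = 5
result = y > 14 or m < 24  # -> result = True

Answer: True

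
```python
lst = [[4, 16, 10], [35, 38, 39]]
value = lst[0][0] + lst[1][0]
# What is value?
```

Trace (tracking value):
lst = [[4, 16, 10], [35, 38, 39]]  # -> lst = [[4, 16, 10], [35, 38, 39]]
value = lst[0][0] + lst[1][0]  # -> value = 39

Answer: 39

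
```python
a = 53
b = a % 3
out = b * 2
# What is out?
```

Trace (tracking out):
a = 53  # -> a = 53
b = a % 3  # -> b = 2
out = b * 2  # -> out = 4

Answer: 4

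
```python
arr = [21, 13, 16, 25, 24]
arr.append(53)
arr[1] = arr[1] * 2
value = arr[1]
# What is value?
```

Trace (tracking value):
arr = [21, 13, 16, 25, 24]  # -> arr = [21, 13, 16, 25, 24]
arr.append(53)  # -> arr = [21, 13, 16, 25, 24, 53]
arr[1] = arr[1] * 2  # -> arr = [21, 26, 16, 25, 24, 53]
value = arr[1]  # -> value = 26

Answer: 26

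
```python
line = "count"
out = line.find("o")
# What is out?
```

Answer: 1

Derivation:
Trace (tracking out):
line = 'count'  # -> line = 'count'
out = line.find('o')  # -> out = 1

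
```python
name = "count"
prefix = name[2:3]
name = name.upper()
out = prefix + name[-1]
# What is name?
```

Answer: 'COUNT'

Derivation:
Trace (tracking name):
name = 'count'  # -> name = 'count'
prefix = name[2:3]  # -> prefix = 'u'
name = name.upper()  # -> name = 'COUNT'
out = prefix + name[-1]  # -> out = 'uT'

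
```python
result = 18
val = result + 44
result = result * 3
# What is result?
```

Answer: 54

Derivation:
Trace (tracking result):
result = 18  # -> result = 18
val = result + 44  # -> val = 62
result = result * 3  # -> result = 54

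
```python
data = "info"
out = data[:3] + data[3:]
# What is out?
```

Answer: 'info'

Derivation:
Trace (tracking out):
data = 'info'  # -> data = 'info'
out = data[:3] + data[3:]  # -> out = 'info'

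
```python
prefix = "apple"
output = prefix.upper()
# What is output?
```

Answer: 'APPLE'

Derivation:
Trace (tracking output):
prefix = 'apple'  # -> prefix = 'apple'
output = prefix.upper()  # -> output = 'APPLE'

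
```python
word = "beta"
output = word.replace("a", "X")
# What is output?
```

Answer: 'betX'

Derivation:
Trace (tracking output):
word = 'beta'  # -> word = 'beta'
output = word.replace('a', 'X')  # -> output = 'betX'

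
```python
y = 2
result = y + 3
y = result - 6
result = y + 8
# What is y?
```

Answer: -1

Derivation:
Trace (tracking y):
y = 2  # -> y = 2
result = y + 3  # -> result = 5
y = result - 6  # -> y = -1
result = y + 8  # -> result = 7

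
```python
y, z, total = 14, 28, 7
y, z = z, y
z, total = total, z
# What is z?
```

Answer: 7

Derivation:
Trace (tracking z):
y, z, total = (14, 28, 7)  # -> y = 14, z = 28, total = 7
y, z = (z, y)  # -> y = 28, z = 14
z, total = (total, z)  # -> z = 7, total = 14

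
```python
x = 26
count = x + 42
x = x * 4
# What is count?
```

Trace (tracking count):
x = 26  # -> x = 26
count = x + 42  # -> count = 68
x = x * 4  # -> x = 104

Answer: 68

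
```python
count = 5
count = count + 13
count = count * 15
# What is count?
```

Answer: 270

Derivation:
Trace (tracking count):
count = 5  # -> count = 5
count = count + 13  # -> count = 18
count = count * 15  # -> count = 270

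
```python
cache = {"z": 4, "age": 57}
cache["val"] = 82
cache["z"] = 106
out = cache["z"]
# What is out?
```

Trace (tracking out):
cache = {'z': 4, 'age': 57}  # -> cache = {'z': 4, 'age': 57}
cache['val'] = 82  # -> cache = {'z': 4, 'age': 57, 'val': 82}
cache['z'] = 106  # -> cache = {'z': 106, 'age': 57, 'val': 82}
out = cache['z']  # -> out = 106

Answer: 106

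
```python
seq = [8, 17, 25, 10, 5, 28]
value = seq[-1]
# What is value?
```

Answer: 28

Derivation:
Trace (tracking value):
seq = [8, 17, 25, 10, 5, 28]  # -> seq = [8, 17, 25, 10, 5, 28]
value = seq[-1]  # -> value = 28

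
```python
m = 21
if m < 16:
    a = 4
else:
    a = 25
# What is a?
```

Trace (tracking a):
m = 21  # -> m = 21
if m < 16:  # condition is False
else:
    a = 25  # -> a = 25

Answer: 25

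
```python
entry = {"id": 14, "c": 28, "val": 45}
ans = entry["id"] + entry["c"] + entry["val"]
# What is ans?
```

Answer: 87

Derivation:
Trace (tracking ans):
entry = {'id': 14, 'c': 28, 'val': 45}  # -> entry = {'id': 14, 'c': 28, 'val': 45}
ans = entry['id'] + entry['c'] + entry['val']  # -> ans = 87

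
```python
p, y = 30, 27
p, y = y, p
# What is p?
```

Trace (tracking p):
p, y = (30, 27)  # -> p = 30, y = 27
p, y = (y, p)  # -> p = 27, y = 30

Answer: 27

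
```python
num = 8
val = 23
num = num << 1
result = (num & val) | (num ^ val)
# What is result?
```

Trace (tracking result):
num = 8  # -> num = 8
val = 23  # -> val = 23
num = num << 1  # -> num = 16
result = num & val | num ^ val  # -> result = 23

Answer: 23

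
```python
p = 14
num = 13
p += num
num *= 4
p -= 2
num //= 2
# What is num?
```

Trace (tracking num):
p = 14  # -> p = 14
num = 13  # -> num = 13
p += num  # -> p = 27
num *= 4  # -> num = 52
p -= 2  # -> p = 25
num //= 2  # -> num = 26

Answer: 26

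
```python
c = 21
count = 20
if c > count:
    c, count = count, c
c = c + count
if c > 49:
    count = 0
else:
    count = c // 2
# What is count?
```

Trace (tracking count):
c = 21  # -> c = 21
count = 20  # -> count = 20
if c > count:  # condition is True
    c, count = (count, c)  # -> c = 20, count = 21
c = c + count  # -> c = 41
if c > 49:  # condition is False
else:
    count = c // 2  # -> count = 20

Answer: 20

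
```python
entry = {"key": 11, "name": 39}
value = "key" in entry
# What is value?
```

Trace (tracking value):
entry = {'key': 11, 'name': 39}  # -> entry = {'key': 11, 'name': 39}
value = 'key' in entry  # -> value = True

Answer: True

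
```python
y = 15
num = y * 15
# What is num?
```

Trace (tracking num):
y = 15  # -> y = 15
num = y * 15  # -> num = 225

Answer: 225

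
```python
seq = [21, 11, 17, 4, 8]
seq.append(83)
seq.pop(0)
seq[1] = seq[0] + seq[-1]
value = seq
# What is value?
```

Trace (tracking value):
seq = [21, 11, 17, 4, 8]  # -> seq = [21, 11, 17, 4, 8]
seq.append(83)  # -> seq = [21, 11, 17, 4, 8, 83]
seq.pop(0)  # -> seq = [11, 17, 4, 8, 83]
seq[1] = seq[0] + seq[-1]  # -> seq = [11, 94, 4, 8, 83]
value = seq  # -> value = [11, 94, 4, 8, 83]

Answer: [11, 94, 4, 8, 83]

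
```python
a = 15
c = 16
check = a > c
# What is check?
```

Trace (tracking check):
a = 15  # -> a = 15
c = 16  # -> c = 16
check = a > c  # -> check = False

Answer: False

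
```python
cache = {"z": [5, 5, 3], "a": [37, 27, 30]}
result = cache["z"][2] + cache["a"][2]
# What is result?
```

Answer: 33

Derivation:
Trace (tracking result):
cache = {'z': [5, 5, 3], 'a': [37, 27, 30]}  # -> cache = {'z': [5, 5, 3], 'a': [37, 27, 30]}
result = cache['z'][2] + cache['a'][2]  # -> result = 33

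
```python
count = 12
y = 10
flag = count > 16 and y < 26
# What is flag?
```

Answer: False

Derivation:
Trace (tracking flag):
count = 12  # -> count = 12
y = 10  # -> y = 10
flag = count > 16 and y < 26  # -> flag = False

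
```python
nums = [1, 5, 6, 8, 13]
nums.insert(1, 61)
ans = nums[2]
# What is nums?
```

Trace (tracking nums):
nums = [1, 5, 6, 8, 13]  # -> nums = [1, 5, 6, 8, 13]
nums.insert(1, 61)  # -> nums = [1, 61, 5, 6, 8, 13]
ans = nums[2]  # -> ans = 5

Answer: [1, 61, 5, 6, 8, 13]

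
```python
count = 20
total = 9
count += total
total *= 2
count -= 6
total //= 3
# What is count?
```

Trace (tracking count):
count = 20  # -> count = 20
total = 9  # -> total = 9
count += total  # -> count = 29
total *= 2  # -> total = 18
count -= 6  # -> count = 23
total //= 3  # -> total = 6

Answer: 23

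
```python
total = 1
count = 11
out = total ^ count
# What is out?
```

Trace (tracking out):
total = 1  # -> total = 1
count = 11  # -> count = 11
out = total ^ count  # -> out = 10

Answer: 10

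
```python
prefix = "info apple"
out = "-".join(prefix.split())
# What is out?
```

Trace (tracking out):
prefix = 'info apple'  # -> prefix = 'info apple'
out = '-'.join(prefix.split())  # -> out = 'info-apple'

Answer: 'info-apple'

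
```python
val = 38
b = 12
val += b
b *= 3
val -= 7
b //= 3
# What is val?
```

Answer: 43

Derivation:
Trace (tracking val):
val = 38  # -> val = 38
b = 12  # -> b = 12
val += b  # -> val = 50
b *= 3  # -> b = 36
val -= 7  # -> val = 43
b //= 3  # -> b = 12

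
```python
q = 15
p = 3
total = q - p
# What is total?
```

Answer: 12

Derivation:
Trace (tracking total):
q = 15  # -> q = 15
p = 3  # -> p = 3
total = q - p  # -> total = 12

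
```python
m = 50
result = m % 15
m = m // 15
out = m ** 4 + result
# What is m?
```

Trace (tracking m):
m = 50  # -> m = 50
result = m % 15  # -> result = 5
m = m // 15  # -> m = 3
out = m ** 4 + result  # -> out = 86

Answer: 3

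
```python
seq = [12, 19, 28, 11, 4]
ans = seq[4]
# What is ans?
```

Trace (tracking ans):
seq = [12, 19, 28, 11, 4]  # -> seq = [12, 19, 28, 11, 4]
ans = seq[4]  # -> ans = 4

Answer: 4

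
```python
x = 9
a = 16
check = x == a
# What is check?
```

Answer: False

Derivation:
Trace (tracking check):
x = 9  # -> x = 9
a = 16  # -> a = 16
check = x == a  # -> check = False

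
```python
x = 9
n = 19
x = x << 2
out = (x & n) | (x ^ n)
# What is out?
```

Trace (tracking out):
x = 9  # -> x = 9
n = 19  # -> n = 19
x = x << 2  # -> x = 36
out = x & n | x ^ n  # -> out = 55

Answer: 55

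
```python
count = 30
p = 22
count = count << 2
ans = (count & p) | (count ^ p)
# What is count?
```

Answer: 120

Derivation:
Trace (tracking count):
count = 30  # -> count = 30
p = 22  # -> p = 22
count = count << 2  # -> count = 120
ans = count & p | count ^ p  # -> ans = 126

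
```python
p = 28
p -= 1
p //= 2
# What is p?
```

Trace (tracking p):
p = 28  # -> p = 28
p -= 1  # -> p = 27
p //= 2  # -> p = 13

Answer: 13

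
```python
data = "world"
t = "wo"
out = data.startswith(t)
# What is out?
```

Answer: True

Derivation:
Trace (tracking out):
data = 'world'  # -> data = 'world'
t = 'wo'  # -> t = 'wo'
out = data.startswith(t)  # -> out = True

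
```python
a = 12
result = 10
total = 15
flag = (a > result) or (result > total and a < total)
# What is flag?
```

Answer: True

Derivation:
Trace (tracking flag):
a = 12  # -> a = 12
result = 10  # -> result = 10
total = 15  # -> total = 15
flag = a > result or (result > total and a < total)  # -> flag = True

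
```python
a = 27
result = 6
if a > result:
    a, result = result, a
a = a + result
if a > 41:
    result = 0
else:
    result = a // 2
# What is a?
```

Trace (tracking a):
a = 27  # -> a = 27
result = 6  # -> result = 6
if a > result:  # condition is True
    a, result = (result, a)  # -> a = 6, result = 27
a = a + result  # -> a = 33
if a > 41:  # condition is False
else:
    result = a // 2  # -> result = 16

Answer: 33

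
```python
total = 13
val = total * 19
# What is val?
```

Answer: 247

Derivation:
Trace (tracking val):
total = 13  # -> total = 13
val = total * 19  # -> val = 247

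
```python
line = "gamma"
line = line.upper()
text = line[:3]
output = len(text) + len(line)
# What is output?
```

Answer: 8

Derivation:
Trace (tracking output):
line = 'gamma'  # -> line = 'gamma'
line = line.upper()  # -> line = 'GAMMA'
text = line[:3]  # -> text = 'GAM'
output = len(text) + len(line)  # -> output = 8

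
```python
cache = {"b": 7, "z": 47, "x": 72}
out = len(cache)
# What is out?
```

Answer: 3

Derivation:
Trace (tracking out):
cache = {'b': 7, 'z': 47, 'x': 72}  # -> cache = {'b': 7, 'z': 47, 'x': 72}
out = len(cache)  # -> out = 3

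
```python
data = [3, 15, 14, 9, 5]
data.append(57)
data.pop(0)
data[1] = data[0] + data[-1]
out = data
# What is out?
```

Answer: [15, 72, 9, 5, 57]

Derivation:
Trace (tracking out):
data = [3, 15, 14, 9, 5]  # -> data = [3, 15, 14, 9, 5]
data.append(57)  # -> data = [3, 15, 14, 9, 5, 57]
data.pop(0)  # -> data = [15, 14, 9, 5, 57]
data[1] = data[0] + data[-1]  # -> data = [15, 72, 9, 5, 57]
out = data  # -> out = [15, 72, 9, 5, 57]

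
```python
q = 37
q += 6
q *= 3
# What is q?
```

Answer: 129

Derivation:
Trace (tracking q):
q = 37  # -> q = 37
q += 6  # -> q = 43
q *= 3  # -> q = 129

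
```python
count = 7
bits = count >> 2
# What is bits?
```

Trace (tracking bits):
count = 7  # -> count = 7
bits = count >> 2  # -> bits = 1

Answer: 1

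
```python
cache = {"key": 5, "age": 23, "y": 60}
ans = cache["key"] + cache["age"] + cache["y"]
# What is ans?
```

Answer: 88

Derivation:
Trace (tracking ans):
cache = {'key': 5, 'age': 23, 'y': 60}  # -> cache = {'key': 5, 'age': 23, 'y': 60}
ans = cache['key'] + cache['age'] + cache['y']  # -> ans = 88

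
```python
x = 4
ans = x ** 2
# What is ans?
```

Answer: 16

Derivation:
Trace (tracking ans):
x = 4  # -> x = 4
ans = x ** 2  # -> ans = 16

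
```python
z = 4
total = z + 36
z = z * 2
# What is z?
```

Answer: 8

Derivation:
Trace (tracking z):
z = 4  # -> z = 4
total = z + 36  # -> total = 40
z = z * 2  # -> z = 8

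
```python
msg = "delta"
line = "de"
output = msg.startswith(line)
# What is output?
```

Answer: True

Derivation:
Trace (tracking output):
msg = 'delta'  # -> msg = 'delta'
line = 'de'  # -> line = 'de'
output = msg.startswith(line)  # -> output = True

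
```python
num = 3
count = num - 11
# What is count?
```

Trace (tracking count):
num = 3  # -> num = 3
count = num - 11  # -> count = -8

Answer: -8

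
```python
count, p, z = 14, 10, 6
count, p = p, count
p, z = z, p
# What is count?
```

Trace (tracking count):
count, p, z = (14, 10, 6)  # -> count = 14, p = 10, z = 6
count, p = (p, count)  # -> count = 10, p = 14
p, z = (z, p)  # -> p = 6, z = 14

Answer: 10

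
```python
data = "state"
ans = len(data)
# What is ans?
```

Trace (tracking ans):
data = 'state'  # -> data = 'state'
ans = len(data)  # -> ans = 5

Answer: 5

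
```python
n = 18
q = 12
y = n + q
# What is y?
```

Trace (tracking y):
n = 18  # -> n = 18
q = 12  # -> q = 12
y = n + q  # -> y = 30

Answer: 30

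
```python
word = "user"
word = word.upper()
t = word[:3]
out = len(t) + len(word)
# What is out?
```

Trace (tracking out):
word = 'user'  # -> word = 'user'
word = word.upper()  # -> word = 'USER'
t = word[:3]  # -> t = 'USE'
out = len(t) + len(word)  # -> out = 7

Answer: 7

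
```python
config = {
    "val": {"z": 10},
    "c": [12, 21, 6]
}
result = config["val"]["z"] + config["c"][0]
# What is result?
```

Trace (tracking result):
config = {'val': {'z': 10}, 'c': [12, 21, 6]}  # -> config = {'val': {'z': 10}, 'c': [12, 21, 6]}
result = config['val']['z'] + config['c'][0]  # -> result = 22

Answer: 22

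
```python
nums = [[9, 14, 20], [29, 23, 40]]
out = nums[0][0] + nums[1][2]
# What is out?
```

Answer: 49

Derivation:
Trace (tracking out):
nums = [[9, 14, 20], [29, 23, 40]]  # -> nums = [[9, 14, 20], [29, 23, 40]]
out = nums[0][0] + nums[1][2]  # -> out = 49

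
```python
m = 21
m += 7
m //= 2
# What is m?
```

Answer: 14

Derivation:
Trace (tracking m):
m = 21  # -> m = 21
m += 7  # -> m = 28
m //= 2  # -> m = 14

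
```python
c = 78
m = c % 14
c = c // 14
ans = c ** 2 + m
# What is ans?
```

Trace (tracking ans):
c = 78  # -> c = 78
m = c % 14  # -> m = 8
c = c // 14  # -> c = 5
ans = c ** 2 + m  # -> ans = 33

Answer: 33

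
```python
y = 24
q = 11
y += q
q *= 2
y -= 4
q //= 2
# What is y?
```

Answer: 31

Derivation:
Trace (tracking y):
y = 24  # -> y = 24
q = 11  # -> q = 11
y += q  # -> y = 35
q *= 2  # -> q = 22
y -= 4  # -> y = 31
q //= 2  # -> q = 11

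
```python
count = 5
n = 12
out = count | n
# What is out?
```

Trace (tracking out):
count = 5  # -> count = 5
n = 12  # -> n = 12
out = count | n  # -> out = 13

Answer: 13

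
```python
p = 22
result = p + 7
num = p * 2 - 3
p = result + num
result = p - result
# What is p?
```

Trace (tracking p):
p = 22  # -> p = 22
result = p + 7  # -> result = 29
num = p * 2 - 3  # -> num = 41
p = result + num  # -> p = 70
result = p - result  # -> result = 41

Answer: 70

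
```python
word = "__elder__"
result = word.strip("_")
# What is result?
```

Answer: 'elder'

Derivation:
Trace (tracking result):
word = '__elder__'  # -> word = '__elder__'
result = word.strip('_')  # -> result = 'elder'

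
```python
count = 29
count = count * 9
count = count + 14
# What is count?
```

Trace (tracking count):
count = 29  # -> count = 29
count = count * 9  # -> count = 261
count = count + 14  # -> count = 275

Answer: 275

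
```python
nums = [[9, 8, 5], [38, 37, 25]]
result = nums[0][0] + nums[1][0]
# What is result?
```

Answer: 47

Derivation:
Trace (tracking result):
nums = [[9, 8, 5], [38, 37, 25]]  # -> nums = [[9, 8, 5], [38, 37, 25]]
result = nums[0][0] + nums[1][0]  # -> result = 47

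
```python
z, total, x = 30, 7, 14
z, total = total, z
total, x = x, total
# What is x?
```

Trace (tracking x):
z, total, x = (30, 7, 14)  # -> z = 30, total = 7, x = 14
z, total = (total, z)  # -> z = 7, total = 30
total, x = (x, total)  # -> total = 14, x = 30

Answer: 30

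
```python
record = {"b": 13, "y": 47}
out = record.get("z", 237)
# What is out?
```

Answer: 237

Derivation:
Trace (tracking out):
record = {'b': 13, 'y': 47}  # -> record = {'b': 13, 'y': 47}
out = record.get('z', 237)  # -> out = 237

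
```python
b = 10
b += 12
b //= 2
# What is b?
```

Answer: 11

Derivation:
Trace (tracking b):
b = 10  # -> b = 10
b += 12  # -> b = 22
b //= 2  # -> b = 11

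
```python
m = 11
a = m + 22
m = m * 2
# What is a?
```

Trace (tracking a):
m = 11  # -> m = 11
a = m + 22  # -> a = 33
m = m * 2  # -> m = 22

Answer: 33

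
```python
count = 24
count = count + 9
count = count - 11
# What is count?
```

Answer: 22

Derivation:
Trace (tracking count):
count = 24  # -> count = 24
count = count + 9  # -> count = 33
count = count - 11  # -> count = 22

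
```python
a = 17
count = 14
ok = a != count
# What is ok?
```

Answer: True

Derivation:
Trace (tracking ok):
a = 17  # -> a = 17
count = 14  # -> count = 14
ok = a != count  # -> ok = True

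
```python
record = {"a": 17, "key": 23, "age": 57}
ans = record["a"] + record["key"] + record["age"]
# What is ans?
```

Trace (tracking ans):
record = {'a': 17, 'key': 23, 'age': 57}  # -> record = {'a': 17, 'key': 23, 'age': 57}
ans = record['a'] + record['key'] + record['age']  # -> ans = 97

Answer: 97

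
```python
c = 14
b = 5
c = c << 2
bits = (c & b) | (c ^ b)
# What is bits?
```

Trace (tracking bits):
c = 14  # -> c = 14
b = 5  # -> b = 5
c = c << 2  # -> c = 56
bits = c & b | c ^ b  # -> bits = 61

Answer: 61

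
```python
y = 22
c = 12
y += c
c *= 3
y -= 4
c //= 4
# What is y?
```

Trace (tracking y):
y = 22  # -> y = 22
c = 12  # -> c = 12
y += c  # -> y = 34
c *= 3  # -> c = 36
y -= 4  # -> y = 30
c //= 4  # -> c = 9

Answer: 30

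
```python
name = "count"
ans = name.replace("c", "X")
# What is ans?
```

Answer: 'Xount'

Derivation:
Trace (tracking ans):
name = 'count'  # -> name = 'count'
ans = name.replace('c', 'X')  # -> ans = 'Xount'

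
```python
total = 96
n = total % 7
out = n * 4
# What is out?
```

Trace (tracking out):
total = 96  # -> total = 96
n = total % 7  # -> n = 5
out = n * 4  # -> out = 20

Answer: 20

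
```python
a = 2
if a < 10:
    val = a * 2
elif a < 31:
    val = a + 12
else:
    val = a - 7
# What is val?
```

Trace (tracking val):
a = 2  # -> a = 2
if a < 10:  # condition is True
    val = a * 2  # -> val = 4

Answer: 4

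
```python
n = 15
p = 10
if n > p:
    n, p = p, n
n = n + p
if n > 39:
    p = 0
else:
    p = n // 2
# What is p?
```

Answer: 12

Derivation:
Trace (tracking p):
n = 15  # -> n = 15
p = 10  # -> p = 10
if n > p:  # condition is True
    n, p = (p, n)  # -> n = 10, p = 15
n = n + p  # -> n = 25
if n > 39:  # condition is False
else:
    p = n // 2  # -> p = 12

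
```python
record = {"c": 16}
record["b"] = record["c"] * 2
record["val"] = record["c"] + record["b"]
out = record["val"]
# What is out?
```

Trace (tracking out):
record = {'c': 16}  # -> record = {'c': 16}
record['b'] = record['c'] * 2  # -> record = {'c': 16, 'b': 32}
record['val'] = record['c'] + record['b']  # -> record = {'c': 16, 'b': 32, 'val': 48}
out = record['val']  # -> out = 48

Answer: 48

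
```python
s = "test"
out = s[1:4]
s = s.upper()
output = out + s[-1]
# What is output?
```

Trace (tracking output):
s = 'test'  # -> s = 'test'
out = s[1:4]  # -> out = 'est'
s = s.upper()  # -> s = 'TEST'
output = out + s[-1]  # -> output = 'estT'

Answer: 'estT'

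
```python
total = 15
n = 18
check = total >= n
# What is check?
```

Answer: False

Derivation:
Trace (tracking check):
total = 15  # -> total = 15
n = 18  # -> n = 18
check = total >= n  # -> check = False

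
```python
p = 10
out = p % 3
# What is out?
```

Trace (tracking out):
p = 10  # -> p = 10
out = p % 3  # -> out = 1

Answer: 1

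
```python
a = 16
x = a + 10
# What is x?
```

Trace (tracking x):
a = 16  # -> a = 16
x = a + 10  # -> x = 26

Answer: 26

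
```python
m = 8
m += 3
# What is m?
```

Answer: 11

Derivation:
Trace (tracking m):
m = 8  # -> m = 8
m += 3  # -> m = 11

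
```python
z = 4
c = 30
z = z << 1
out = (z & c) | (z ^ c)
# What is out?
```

Answer: 30

Derivation:
Trace (tracking out):
z = 4  # -> z = 4
c = 30  # -> c = 30
z = z << 1  # -> z = 8
out = z & c | z ^ c  # -> out = 30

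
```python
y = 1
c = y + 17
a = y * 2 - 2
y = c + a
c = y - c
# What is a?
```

Answer: 0

Derivation:
Trace (tracking a):
y = 1  # -> y = 1
c = y + 17  # -> c = 18
a = y * 2 - 2  # -> a = 0
y = c + a  # -> y = 18
c = y - c  # -> c = 0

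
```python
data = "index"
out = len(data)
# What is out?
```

Answer: 5

Derivation:
Trace (tracking out):
data = 'index'  # -> data = 'index'
out = len(data)  # -> out = 5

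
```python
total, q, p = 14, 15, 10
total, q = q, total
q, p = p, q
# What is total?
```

Trace (tracking total):
total, q, p = (14, 15, 10)  # -> total = 14, q = 15, p = 10
total, q = (q, total)  # -> total = 15, q = 14
q, p = (p, q)  # -> q = 10, p = 14

Answer: 15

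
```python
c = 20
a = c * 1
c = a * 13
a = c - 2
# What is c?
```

Answer: 260

Derivation:
Trace (tracking c):
c = 20  # -> c = 20
a = c * 1  # -> a = 20
c = a * 13  # -> c = 260
a = c - 2  # -> a = 258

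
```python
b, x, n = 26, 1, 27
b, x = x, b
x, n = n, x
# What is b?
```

Answer: 1

Derivation:
Trace (tracking b):
b, x, n = (26, 1, 27)  # -> b = 26, x = 1, n = 27
b, x = (x, b)  # -> b = 1, x = 26
x, n = (n, x)  # -> x = 27, n = 26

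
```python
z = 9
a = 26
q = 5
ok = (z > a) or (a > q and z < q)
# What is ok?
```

Answer: False

Derivation:
Trace (tracking ok):
z = 9  # -> z = 9
a = 26  # -> a = 26
q = 5  # -> q = 5
ok = z > a or (a > q and z < q)  # -> ok = False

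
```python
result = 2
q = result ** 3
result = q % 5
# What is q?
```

Answer: 8

Derivation:
Trace (tracking q):
result = 2  # -> result = 2
q = result ** 3  # -> q = 8
result = q % 5  # -> result = 3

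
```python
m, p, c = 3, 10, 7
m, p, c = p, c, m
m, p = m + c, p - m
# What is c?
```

Trace (tracking c):
m, p, c = (3, 10, 7)  # -> m = 3, p = 10, c = 7
m, p, c = (p, c, m)  # -> m = 10, p = 7, c = 3
m, p = (m + c, p - m)  # -> m = 13, p = -3

Answer: 3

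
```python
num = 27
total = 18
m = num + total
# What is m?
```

Answer: 45

Derivation:
Trace (tracking m):
num = 27  # -> num = 27
total = 18  # -> total = 18
m = num + total  # -> m = 45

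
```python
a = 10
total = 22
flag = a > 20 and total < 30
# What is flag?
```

Trace (tracking flag):
a = 10  # -> a = 10
total = 22  # -> total = 22
flag = a > 20 and total < 30  # -> flag = False

Answer: False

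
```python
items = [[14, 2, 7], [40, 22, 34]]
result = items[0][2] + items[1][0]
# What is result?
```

Answer: 47

Derivation:
Trace (tracking result):
items = [[14, 2, 7], [40, 22, 34]]  # -> items = [[14, 2, 7], [40, 22, 34]]
result = items[0][2] + items[1][0]  # -> result = 47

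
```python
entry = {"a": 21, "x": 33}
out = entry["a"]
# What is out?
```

Trace (tracking out):
entry = {'a': 21, 'x': 33}  # -> entry = {'a': 21, 'x': 33}
out = entry['a']  # -> out = 21

Answer: 21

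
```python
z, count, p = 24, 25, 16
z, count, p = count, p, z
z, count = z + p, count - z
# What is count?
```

Answer: -9

Derivation:
Trace (tracking count):
z, count, p = (24, 25, 16)  # -> z = 24, count = 25, p = 16
z, count, p = (count, p, z)  # -> z = 25, count = 16, p = 24
z, count = (z + p, count - z)  # -> z = 49, count = -9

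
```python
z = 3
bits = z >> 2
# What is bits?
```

Answer: 0

Derivation:
Trace (tracking bits):
z = 3  # -> z = 3
bits = z >> 2  # -> bits = 0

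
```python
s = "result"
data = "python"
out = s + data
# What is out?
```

Answer: 'resultpython'

Derivation:
Trace (tracking out):
s = 'result'  # -> s = 'result'
data = 'python'  # -> data = 'python'
out = s + data  # -> out = 'resultpython'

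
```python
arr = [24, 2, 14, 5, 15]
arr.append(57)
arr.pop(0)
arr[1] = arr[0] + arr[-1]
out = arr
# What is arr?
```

Trace (tracking arr):
arr = [24, 2, 14, 5, 15]  # -> arr = [24, 2, 14, 5, 15]
arr.append(57)  # -> arr = [24, 2, 14, 5, 15, 57]
arr.pop(0)  # -> arr = [2, 14, 5, 15, 57]
arr[1] = arr[0] + arr[-1]  # -> arr = [2, 59, 5, 15, 57]
out = arr  # -> out = [2, 59, 5, 15, 57]

Answer: [2, 59, 5, 15, 57]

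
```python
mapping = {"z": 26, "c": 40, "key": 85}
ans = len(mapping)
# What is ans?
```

Trace (tracking ans):
mapping = {'z': 26, 'c': 40, 'key': 85}  # -> mapping = {'z': 26, 'c': 40, 'key': 85}
ans = len(mapping)  # -> ans = 3

Answer: 3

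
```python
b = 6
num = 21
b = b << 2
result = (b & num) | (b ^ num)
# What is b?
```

Answer: 24

Derivation:
Trace (tracking b):
b = 6  # -> b = 6
num = 21  # -> num = 21
b = b << 2  # -> b = 24
result = b & num | b ^ num  # -> result = 29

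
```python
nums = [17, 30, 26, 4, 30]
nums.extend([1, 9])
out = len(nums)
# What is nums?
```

Answer: [17, 30, 26, 4, 30, 1, 9]

Derivation:
Trace (tracking nums):
nums = [17, 30, 26, 4, 30]  # -> nums = [17, 30, 26, 4, 30]
nums.extend([1, 9])  # -> nums = [17, 30, 26, 4, 30, 1, 9]
out = len(nums)  # -> out = 7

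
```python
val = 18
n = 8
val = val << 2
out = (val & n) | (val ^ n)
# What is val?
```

Trace (tracking val):
val = 18  # -> val = 18
n = 8  # -> n = 8
val = val << 2  # -> val = 72
out = val & n | val ^ n  # -> out = 72

Answer: 72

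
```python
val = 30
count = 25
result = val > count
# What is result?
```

Answer: True

Derivation:
Trace (tracking result):
val = 30  # -> val = 30
count = 25  # -> count = 25
result = val > count  # -> result = True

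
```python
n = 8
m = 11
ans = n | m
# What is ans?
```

Answer: 11

Derivation:
Trace (tracking ans):
n = 8  # -> n = 8
m = 11  # -> m = 11
ans = n | m  # -> ans = 11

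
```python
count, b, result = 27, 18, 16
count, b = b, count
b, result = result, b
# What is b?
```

Trace (tracking b):
count, b, result = (27, 18, 16)  # -> count = 27, b = 18, result = 16
count, b = (b, count)  # -> count = 18, b = 27
b, result = (result, b)  # -> b = 16, result = 27

Answer: 16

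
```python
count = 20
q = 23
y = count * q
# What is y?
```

Trace (tracking y):
count = 20  # -> count = 20
q = 23  # -> q = 23
y = count * q  # -> y = 460

Answer: 460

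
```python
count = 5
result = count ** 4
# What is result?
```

Answer: 625

Derivation:
Trace (tracking result):
count = 5  # -> count = 5
result = count ** 4  # -> result = 625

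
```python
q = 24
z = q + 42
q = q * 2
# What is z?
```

Answer: 66

Derivation:
Trace (tracking z):
q = 24  # -> q = 24
z = q + 42  # -> z = 66
q = q * 2  # -> q = 48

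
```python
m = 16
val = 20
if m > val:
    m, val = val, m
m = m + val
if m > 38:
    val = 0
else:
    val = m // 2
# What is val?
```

Answer: 18

Derivation:
Trace (tracking val):
m = 16  # -> m = 16
val = 20  # -> val = 20
if m > val:  # condition is False
m = m + val  # -> m = 36
if m > 38:  # condition is False
else:
    val = m // 2  # -> val = 18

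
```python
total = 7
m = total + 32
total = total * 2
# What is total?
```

Answer: 14

Derivation:
Trace (tracking total):
total = 7  # -> total = 7
m = total + 32  # -> m = 39
total = total * 2  # -> total = 14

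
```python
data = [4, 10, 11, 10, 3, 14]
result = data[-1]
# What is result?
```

Trace (tracking result):
data = [4, 10, 11, 10, 3, 14]  # -> data = [4, 10, 11, 10, 3, 14]
result = data[-1]  # -> result = 14

Answer: 14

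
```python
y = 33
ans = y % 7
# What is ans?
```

Answer: 5

Derivation:
Trace (tracking ans):
y = 33  # -> y = 33
ans = y % 7  # -> ans = 5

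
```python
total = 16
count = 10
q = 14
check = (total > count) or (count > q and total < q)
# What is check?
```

Answer: True

Derivation:
Trace (tracking check):
total = 16  # -> total = 16
count = 10  # -> count = 10
q = 14  # -> q = 14
check = total > count or (count > q and total < q)  # -> check = True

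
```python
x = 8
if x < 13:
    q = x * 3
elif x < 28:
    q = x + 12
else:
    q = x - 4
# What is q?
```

Trace (tracking q):
x = 8  # -> x = 8
if x < 13:  # condition is True
    q = x * 3  # -> q = 24

Answer: 24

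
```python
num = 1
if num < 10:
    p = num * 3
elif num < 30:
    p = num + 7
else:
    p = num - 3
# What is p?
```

Trace (tracking p):
num = 1  # -> num = 1
if num < 10:  # condition is True
    p = num * 3  # -> p = 3

Answer: 3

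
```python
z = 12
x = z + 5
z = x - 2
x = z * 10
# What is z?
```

Answer: 15

Derivation:
Trace (tracking z):
z = 12  # -> z = 12
x = z + 5  # -> x = 17
z = x - 2  # -> z = 15
x = z * 10  # -> x = 150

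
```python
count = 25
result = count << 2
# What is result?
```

Trace (tracking result):
count = 25  # -> count = 25
result = count << 2  # -> result = 100

Answer: 100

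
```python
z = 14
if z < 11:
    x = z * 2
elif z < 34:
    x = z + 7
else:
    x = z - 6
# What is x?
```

Trace (tracking x):
z = 14  # -> z = 14
if z < 11:  # condition is False
elif z < 34:  # condition is True
    x = z + 7  # -> x = 21

Answer: 21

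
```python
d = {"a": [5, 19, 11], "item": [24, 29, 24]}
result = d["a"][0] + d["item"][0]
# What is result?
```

Answer: 29

Derivation:
Trace (tracking result):
d = {'a': [5, 19, 11], 'item': [24, 29, 24]}  # -> d = {'a': [5, 19, 11], 'item': [24, 29, 24]}
result = d['a'][0] + d['item'][0]  # -> result = 29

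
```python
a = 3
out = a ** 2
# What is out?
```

Answer: 9

Derivation:
Trace (tracking out):
a = 3  # -> a = 3
out = a ** 2  # -> out = 9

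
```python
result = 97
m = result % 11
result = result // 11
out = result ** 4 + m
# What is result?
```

Trace (tracking result):
result = 97  # -> result = 97
m = result % 11  # -> m = 9
result = result // 11  # -> result = 8
out = result ** 4 + m  # -> out = 4105

Answer: 8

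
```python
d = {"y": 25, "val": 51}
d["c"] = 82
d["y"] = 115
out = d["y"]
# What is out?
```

Trace (tracking out):
d = {'y': 25, 'val': 51}  # -> d = {'y': 25, 'val': 51}
d['c'] = 82  # -> d = {'y': 25, 'val': 51, 'c': 82}
d['y'] = 115  # -> d = {'y': 115, 'val': 51, 'c': 82}
out = d['y']  # -> out = 115

Answer: 115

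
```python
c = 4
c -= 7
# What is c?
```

Trace (tracking c):
c = 4  # -> c = 4
c -= 7  # -> c = -3

Answer: -3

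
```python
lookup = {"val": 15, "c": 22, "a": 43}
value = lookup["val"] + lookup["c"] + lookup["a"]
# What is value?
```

Trace (tracking value):
lookup = {'val': 15, 'c': 22, 'a': 43}  # -> lookup = {'val': 15, 'c': 22, 'a': 43}
value = lookup['val'] + lookup['c'] + lookup['a']  # -> value = 80

Answer: 80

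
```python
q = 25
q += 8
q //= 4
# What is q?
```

Trace (tracking q):
q = 25  # -> q = 25
q += 8  # -> q = 33
q //= 4  # -> q = 8

Answer: 8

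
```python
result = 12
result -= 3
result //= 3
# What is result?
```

Trace (tracking result):
result = 12  # -> result = 12
result -= 3  # -> result = 9
result //= 3  # -> result = 3

Answer: 3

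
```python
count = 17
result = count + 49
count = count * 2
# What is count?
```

Answer: 34

Derivation:
Trace (tracking count):
count = 17  # -> count = 17
result = count + 49  # -> result = 66
count = count * 2  # -> count = 34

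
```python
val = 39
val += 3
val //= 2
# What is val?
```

Answer: 21

Derivation:
Trace (tracking val):
val = 39  # -> val = 39
val += 3  # -> val = 42
val //= 2  # -> val = 21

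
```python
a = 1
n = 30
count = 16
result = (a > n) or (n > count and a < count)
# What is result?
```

Trace (tracking result):
a = 1  # -> a = 1
n = 30  # -> n = 30
count = 16  # -> count = 16
result = a > n or (n > count and a < count)  # -> result = True

Answer: True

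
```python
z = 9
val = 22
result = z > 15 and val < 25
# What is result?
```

Trace (tracking result):
z = 9  # -> z = 9
val = 22  # -> val = 22
result = z > 15 and val < 25  # -> result = False

Answer: False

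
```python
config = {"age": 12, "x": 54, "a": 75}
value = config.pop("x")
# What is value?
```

Answer: 54

Derivation:
Trace (tracking value):
config = {'age': 12, 'x': 54, 'a': 75}  # -> config = {'age': 12, 'x': 54, 'a': 75}
value = config.pop('x')  # -> value = 54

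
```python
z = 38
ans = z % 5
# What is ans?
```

Trace (tracking ans):
z = 38  # -> z = 38
ans = z % 5  # -> ans = 3

Answer: 3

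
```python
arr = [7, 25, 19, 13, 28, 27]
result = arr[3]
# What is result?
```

Trace (tracking result):
arr = [7, 25, 19, 13, 28, 27]  # -> arr = [7, 25, 19, 13, 28, 27]
result = arr[3]  # -> result = 13

Answer: 13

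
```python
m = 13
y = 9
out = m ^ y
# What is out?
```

Answer: 4

Derivation:
Trace (tracking out):
m = 13  # -> m = 13
y = 9  # -> y = 9
out = m ^ y  # -> out = 4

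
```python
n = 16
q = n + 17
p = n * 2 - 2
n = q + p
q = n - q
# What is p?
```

Trace (tracking p):
n = 16  # -> n = 16
q = n + 17  # -> q = 33
p = n * 2 - 2  # -> p = 30
n = q + p  # -> n = 63
q = n - q  # -> q = 30

Answer: 30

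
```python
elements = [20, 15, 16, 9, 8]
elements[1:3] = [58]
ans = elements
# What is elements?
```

Answer: [20, 58, 9, 8]

Derivation:
Trace (tracking elements):
elements = [20, 15, 16, 9, 8]  # -> elements = [20, 15, 16, 9, 8]
elements[1:3] = [58]  # -> elements = [20, 58, 9, 8]
ans = elements  # -> ans = [20, 58, 9, 8]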